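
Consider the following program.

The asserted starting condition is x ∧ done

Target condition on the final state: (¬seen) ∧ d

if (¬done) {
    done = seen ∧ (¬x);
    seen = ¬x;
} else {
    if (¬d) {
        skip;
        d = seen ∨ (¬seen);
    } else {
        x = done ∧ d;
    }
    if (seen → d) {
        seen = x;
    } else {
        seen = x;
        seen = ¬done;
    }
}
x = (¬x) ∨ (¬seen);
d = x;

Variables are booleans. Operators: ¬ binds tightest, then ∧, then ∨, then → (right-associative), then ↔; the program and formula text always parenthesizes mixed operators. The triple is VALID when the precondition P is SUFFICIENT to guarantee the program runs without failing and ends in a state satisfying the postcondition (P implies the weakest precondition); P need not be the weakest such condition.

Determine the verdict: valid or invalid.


Working backward. After the program, (¬seen) ∧ d must hold.
Before d := x: (¬seen) ∧ x
Before x := (¬x) ∨ (¬seen): (¬seen) ∧ ((¬x) ∨ (¬seen))
Then branch requires x; else branch requires ((¬d) → (¬x)) ∧ (d → (((seen → d) → (¬(done ∧ d))) ∧ ((¬(seen → d)) → (done ∧ ((¬(done ∧ d)) ∨ done))))).
Before the if: ((¬done) → x) ∧ (done → (((¬d) → (¬x)) ∧ (d → (((seen → d) → (¬(done ∧ d))) ∧ ((¬(seen → d)) → (done ∧ ((¬(done ∧ d)) ∨ done)))))))
The weakest precondition is ((¬done) → x) ∧ (done → (((¬d) → (¬x)) ∧ (d → (((seen → d) → (¬(done ∧ d))) ∧ ((¬(seen → d)) → (done ∧ ((¬(done ∧ d)) ∨ done))))))).
Check whether x ∧ done implies it.
Countermodel: at the initial state d = false, done = true, seen = false, x = true, the precondition holds but the weakest precondition fails.
Answer: invalid


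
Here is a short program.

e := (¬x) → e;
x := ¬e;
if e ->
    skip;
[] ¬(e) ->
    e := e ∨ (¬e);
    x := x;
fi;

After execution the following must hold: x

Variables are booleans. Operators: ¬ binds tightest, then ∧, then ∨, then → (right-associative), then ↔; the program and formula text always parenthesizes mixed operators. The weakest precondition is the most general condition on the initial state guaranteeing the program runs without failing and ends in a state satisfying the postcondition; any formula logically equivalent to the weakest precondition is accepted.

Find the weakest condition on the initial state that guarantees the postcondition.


Working backward. After the program, x must hold.
Then branch requires x; else branch requires x.
Before the if: (e → x) ∧ ((¬e) → x)
Before x := ¬e: e → (¬e)
Before e := (¬x) → e: ((¬x) → e) → (¬((¬x) → e))
Answer: WP = ((¬x) → e) → (¬((¬x) → e))


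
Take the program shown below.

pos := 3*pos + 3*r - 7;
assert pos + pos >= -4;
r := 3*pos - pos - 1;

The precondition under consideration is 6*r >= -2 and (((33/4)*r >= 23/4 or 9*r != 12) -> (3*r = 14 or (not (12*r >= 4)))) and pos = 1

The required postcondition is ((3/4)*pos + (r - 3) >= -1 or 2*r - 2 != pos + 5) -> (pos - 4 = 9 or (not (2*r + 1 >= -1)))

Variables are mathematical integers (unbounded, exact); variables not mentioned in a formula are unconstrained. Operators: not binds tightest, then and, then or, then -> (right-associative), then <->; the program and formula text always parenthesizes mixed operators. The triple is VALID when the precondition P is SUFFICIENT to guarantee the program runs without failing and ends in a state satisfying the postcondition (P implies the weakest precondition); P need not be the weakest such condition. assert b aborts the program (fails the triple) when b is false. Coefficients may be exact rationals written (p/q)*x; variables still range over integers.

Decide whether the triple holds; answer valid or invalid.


Working backward. After the program, the postcondition ((3/4)*pos + (r - 3) >= -1 or 2*r - 2 != pos + 5) -> (pos - 4 = 9 or (not (2*r + 1 >= -1))) must hold; in canonical form it is ((3/4)*pos + r >= 2 or 2*r != pos + 7) -> (pos = 13 or (not (2*r >= -2))).
Before r := 3*pos - pos - 1: ((11/4)*pos >= 3 or 3*pos != 9) -> (pos = 13 or (not (4*pos >= 0)))
Before assert pos + pos >= -4: 2*pos >= -4 and (((11/4)*pos >= 3 or 3*pos != 9) -> (pos = 13 or (not (4*pos >= 0))))
Before pos := 3*pos + 3*r - 7: 6*pos + 6*r >= 10 and (((33/4)*pos + (33/4)*r >= 89/4 or 9*pos + 9*r != 30) -> (3*pos + 3*r = 20 or (not (12*pos + 12*r >= 28))))
The weakest precondition is 6*pos + 6*r >= 10 and (((33/4)*pos + (33/4)*r >= 89/4 or 9*pos + 9*r != 30) -> (3*pos + 3*r = 20 or (not (12*pos + 12*r >= 28)))).
Check whether 6*r >= -2 and (((33/4)*r >= 23/4 or 9*r != 12) -> (3*r = 14 or (not (12*r >= 4)))) and pos = 1 implies it.
Countermodel: at the initial state pos = 1, r = 0, the precondition holds but the weakest precondition fails.
Answer: invalid


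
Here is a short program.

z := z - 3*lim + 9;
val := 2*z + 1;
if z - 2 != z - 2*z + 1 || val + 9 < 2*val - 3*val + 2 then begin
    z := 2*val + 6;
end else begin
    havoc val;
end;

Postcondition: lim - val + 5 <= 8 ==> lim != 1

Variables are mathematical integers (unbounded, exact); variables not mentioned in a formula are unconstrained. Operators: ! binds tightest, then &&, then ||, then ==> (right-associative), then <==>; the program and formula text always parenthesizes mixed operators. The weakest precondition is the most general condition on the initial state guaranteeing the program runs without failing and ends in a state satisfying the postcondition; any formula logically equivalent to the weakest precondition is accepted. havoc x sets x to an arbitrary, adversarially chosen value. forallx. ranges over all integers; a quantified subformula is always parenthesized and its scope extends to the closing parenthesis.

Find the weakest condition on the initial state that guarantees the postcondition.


Working backward. After the program, the postcondition lim - val + 5 <= 8 ==> lim != 1 must hold; in canonical form it is lim <= val + 3 ==> lim != 1.
Then branch requires lim <= val + 3 ==> lim != 1; else branch requires forall val_1. (lim <= val_1 + 3 ==> lim != 1).
Before the if: ((2*z != 3 || 2*val < -7) ==> (lim <= val + 3 ==> lim != 1)) && ((!(2*z != 3 || 2*val < -7)) ==> (forall val_1. (lim <= val_1 + 3 ==> lim != 1)))
Before val := 2*z + 1: ((2*z != 3 || 4*z < -9) ==> (lim <= 2*z + 4 ==> lim != 1)) && ((!(2*z != 3 || 4*z < -9)) ==> (forall val_1. (lim <= val_1 + 3 ==> lim != 1)))
Before z := z - 3*lim + 9: ((2*z != 6*lim - 15 || 4*z < 12*lim - 45) ==> (7*lim <= 2*z + 22 ==> lim != 1)) && ((!(2*z != 6*lim - 15 || 4*z < 12*lim - 45)) ==> (forall val_1. (lim <= val_1 + 3 ==> lim != 1)))
Answer: WP = ((2*z != 6*lim - 15 || 4*z < 12*lim - 45) ==> (7*lim <= 2*z + 22 ==> lim != 1)) && ((!(2*z != 6*lim - 15 || 4*z < 12*lim - 45)) ==> (forall val_1. (lim <= val_1 + 3 ==> lim != 1)))


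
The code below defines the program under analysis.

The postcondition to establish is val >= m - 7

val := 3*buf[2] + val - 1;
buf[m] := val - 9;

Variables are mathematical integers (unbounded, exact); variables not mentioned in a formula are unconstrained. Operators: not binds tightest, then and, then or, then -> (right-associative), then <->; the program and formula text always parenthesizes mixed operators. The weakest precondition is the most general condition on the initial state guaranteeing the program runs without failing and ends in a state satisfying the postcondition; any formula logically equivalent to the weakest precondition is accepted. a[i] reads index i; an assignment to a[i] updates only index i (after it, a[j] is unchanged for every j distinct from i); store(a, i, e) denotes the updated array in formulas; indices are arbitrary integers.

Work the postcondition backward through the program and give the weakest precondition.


Working backward. After the program, val >= m - 7 must hold.
Before buf[m] := val - 9: val >= m - 7
Before val := 3*buf[2] + val - 1: 3*buf[2] + val >= m - 6
Answer: WP = 3*buf[2] + val >= m - 6


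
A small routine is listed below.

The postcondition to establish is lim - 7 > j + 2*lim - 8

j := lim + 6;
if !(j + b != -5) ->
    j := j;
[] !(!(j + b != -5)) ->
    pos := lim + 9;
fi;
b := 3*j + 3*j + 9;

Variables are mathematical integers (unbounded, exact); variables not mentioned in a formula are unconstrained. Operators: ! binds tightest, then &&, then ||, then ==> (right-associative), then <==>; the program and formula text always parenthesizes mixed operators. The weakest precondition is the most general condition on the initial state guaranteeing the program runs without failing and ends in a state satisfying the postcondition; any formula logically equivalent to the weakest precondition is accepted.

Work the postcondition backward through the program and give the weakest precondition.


Working backward. After the program, the postcondition lim - 7 > j + 2*lim - 8 must hold; in canonical form it is j + lim < 1.
Before b := 3*j + 3*j + 9: j + lim < 1
Then branch requires j + lim < 1; else branch requires j + lim < 1.
Before the if: ((!(b + j != -5)) ==> j + lim < 1) && (b + j != -5 ==> j + lim < 1)
Before j := lim + 6: ((!(b + lim != -11)) ==> 2*lim < -5) && (b + lim != -11 ==> 2*lim < -5)
Answer: WP = ((!(b + lim != -11)) ==> 2*lim < -5) && (b + lim != -11 ==> 2*lim < -5)


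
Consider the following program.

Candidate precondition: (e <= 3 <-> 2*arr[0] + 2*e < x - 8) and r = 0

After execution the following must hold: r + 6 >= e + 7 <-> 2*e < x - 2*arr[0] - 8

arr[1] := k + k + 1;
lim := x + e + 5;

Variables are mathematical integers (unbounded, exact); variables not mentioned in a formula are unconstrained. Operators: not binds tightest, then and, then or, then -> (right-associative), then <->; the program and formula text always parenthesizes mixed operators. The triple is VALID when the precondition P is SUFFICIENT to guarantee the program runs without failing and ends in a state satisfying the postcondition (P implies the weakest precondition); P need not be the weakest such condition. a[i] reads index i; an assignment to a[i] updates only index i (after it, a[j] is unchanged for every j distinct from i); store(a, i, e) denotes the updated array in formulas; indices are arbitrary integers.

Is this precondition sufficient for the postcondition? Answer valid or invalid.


Working backward. After the program, the postcondition r + 6 >= e + 7 <-> 2*e < x - 2*arr[0] - 8 must hold; in canonical form it is r >= e + 1 <-> 2*arr[0] + 2*e < x - 8.
Before lim := x + e + 5: r >= e + 1 <-> 2*arr[0] + 2*e < x - 8
Before arr[1] := k + k + 1: r >= e + 1 <-> 2*arr[0] + 2*e < x - 8
The weakest precondition is r >= e + 1 <-> 2*arr[0] + 2*e < x - 8.
Check whether (e <= 3 <-> 2*arr[0] + 2*e < x - 8) and r = 0 implies it.
Countermodel: at the initial state arr = {[0] = 0, elsewhere 0}, e = 0, r = 0, x = 9, the precondition holds but the weakest precondition fails.
Answer: invalid


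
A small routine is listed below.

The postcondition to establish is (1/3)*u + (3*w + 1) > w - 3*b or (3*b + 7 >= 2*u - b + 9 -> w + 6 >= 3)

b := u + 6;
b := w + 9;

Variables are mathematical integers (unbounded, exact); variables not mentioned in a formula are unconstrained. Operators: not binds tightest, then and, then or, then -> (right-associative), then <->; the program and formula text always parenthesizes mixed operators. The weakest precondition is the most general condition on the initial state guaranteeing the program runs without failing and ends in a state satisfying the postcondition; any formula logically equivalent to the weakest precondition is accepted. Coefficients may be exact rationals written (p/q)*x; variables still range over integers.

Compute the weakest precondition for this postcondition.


Working backward. After the program, the postcondition (1/3)*u + (3*w + 1) > w - 3*b or (3*b + 7 >= 2*u - b + 9 -> w + 6 >= 3) must hold; in canonical form it is 3*b + (1/3)*u + 2*w > -1 or (4*b >= 2*u + 2 -> w >= -3).
Before b := w + 9: (1/3)*u + 5*w > -28 or (4*w >= 2*u - 34 -> w >= -3)
Before b := u + 6: (1/3)*u + 5*w > -28 or (4*w >= 2*u - 34 -> w >= -3)
Answer: WP = (1/3)*u + 5*w > -28 or (4*w >= 2*u - 34 -> w >= -3)


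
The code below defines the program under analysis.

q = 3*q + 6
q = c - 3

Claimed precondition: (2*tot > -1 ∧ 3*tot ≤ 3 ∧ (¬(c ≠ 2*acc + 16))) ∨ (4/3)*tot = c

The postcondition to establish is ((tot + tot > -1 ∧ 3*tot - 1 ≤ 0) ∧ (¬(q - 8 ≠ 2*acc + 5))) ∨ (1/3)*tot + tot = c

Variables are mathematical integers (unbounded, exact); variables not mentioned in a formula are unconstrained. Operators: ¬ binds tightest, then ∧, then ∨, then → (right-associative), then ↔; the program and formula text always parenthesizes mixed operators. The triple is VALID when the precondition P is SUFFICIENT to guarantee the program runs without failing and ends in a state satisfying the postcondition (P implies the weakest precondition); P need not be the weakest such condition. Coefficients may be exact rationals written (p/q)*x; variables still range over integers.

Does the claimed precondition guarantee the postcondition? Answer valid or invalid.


Working backward. After the program, the postcondition ((tot + tot > -1 ∧ 3*tot - 1 ≤ 0) ∧ (¬(q - 8 ≠ 2*acc + 5))) ∨ (1/3)*tot + tot = c must hold; in canonical form it is (2*tot > -1 ∧ 3*tot ≤ 1 ∧ (¬(q ≠ 2*acc + 13))) ∨ (4/3)*tot = c.
Before q := c - 3: (2*tot > -1 ∧ 3*tot ≤ 1 ∧ (¬(c ≠ 2*acc + 16))) ∨ (4/3)*tot = c
Before q := 3*q + 6: (2*tot > -1 ∧ 3*tot ≤ 1 ∧ (¬(c ≠ 2*acc + 16))) ∨ (4/3)*tot = c
The weakest precondition is (2*tot > -1 ∧ 3*tot ≤ 1 ∧ (¬(c ≠ 2*acc + 16))) ∨ (4/3)*tot = c.
Check whether (2*tot > -1 ∧ 3*tot ≤ 3 ∧ (¬(c ≠ 2*acc + 16))) ∨ (4/3)*tot = c implies it.
Countermodel: at the initial state acc = 0, c = 16, tot = 1, the precondition holds but the weakest precondition fails.
Answer: invalid


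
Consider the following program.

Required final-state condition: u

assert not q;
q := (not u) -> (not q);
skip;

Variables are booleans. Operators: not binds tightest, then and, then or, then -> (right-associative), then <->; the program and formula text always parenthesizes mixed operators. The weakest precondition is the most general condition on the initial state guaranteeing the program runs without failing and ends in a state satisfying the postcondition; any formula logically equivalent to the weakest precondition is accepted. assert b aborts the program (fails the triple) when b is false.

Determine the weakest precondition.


Working backward. After the program, u must hold.
Before skip: u
Before q := (not u) -> (not q): u
Before assert not q: (not q) and u
Answer: WP = (not q) and u


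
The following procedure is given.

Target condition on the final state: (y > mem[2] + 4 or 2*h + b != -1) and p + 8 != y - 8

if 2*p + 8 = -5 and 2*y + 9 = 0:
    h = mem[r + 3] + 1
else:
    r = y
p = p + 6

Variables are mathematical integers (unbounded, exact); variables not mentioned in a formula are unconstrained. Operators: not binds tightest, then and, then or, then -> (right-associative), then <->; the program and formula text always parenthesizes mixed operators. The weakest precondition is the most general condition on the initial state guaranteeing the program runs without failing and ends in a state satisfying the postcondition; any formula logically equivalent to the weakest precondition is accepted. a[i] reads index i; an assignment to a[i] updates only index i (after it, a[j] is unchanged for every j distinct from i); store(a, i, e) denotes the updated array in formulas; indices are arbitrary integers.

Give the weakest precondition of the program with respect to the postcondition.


Working backward. After the program, the postcondition (y > mem[2] + 4 or 2*h + b != -1) and p + 8 != y - 8 must hold; in canonical form it is (y > mem[2] + 4 or b + 2*h != -1) and p != y - 16.
Before p := p + 6: (y > mem[2] + 4 or b + 2*h != -1) and p != y - 22
Then branch requires (y > mem[2] + 4 or 2*mem[r + 3] + b != -3) and p != y - 22; else branch requires (y > mem[2] + 4 or b + 2*h != -1) and p != y - 22.
Before the if: ((2*p = -13 and 2*y = -9) -> ((y > mem[2] + 4 or 2*mem[r + 3] + b != -3) and p != y - 22)) and ((not (2*p = -13 and 2*y = -9)) -> ((y > mem[2] + 4 or b + 2*h != -1) and p != y - 22))
Answer: WP = ((2*p = -13 and 2*y = -9) -> ((y > mem[2] + 4 or 2*mem[r + 3] + b != -3) and p != y - 22)) and ((not (2*p = -13 and 2*y = -9)) -> ((y > mem[2] + 4 or b + 2*h != -1) and p != y - 22))


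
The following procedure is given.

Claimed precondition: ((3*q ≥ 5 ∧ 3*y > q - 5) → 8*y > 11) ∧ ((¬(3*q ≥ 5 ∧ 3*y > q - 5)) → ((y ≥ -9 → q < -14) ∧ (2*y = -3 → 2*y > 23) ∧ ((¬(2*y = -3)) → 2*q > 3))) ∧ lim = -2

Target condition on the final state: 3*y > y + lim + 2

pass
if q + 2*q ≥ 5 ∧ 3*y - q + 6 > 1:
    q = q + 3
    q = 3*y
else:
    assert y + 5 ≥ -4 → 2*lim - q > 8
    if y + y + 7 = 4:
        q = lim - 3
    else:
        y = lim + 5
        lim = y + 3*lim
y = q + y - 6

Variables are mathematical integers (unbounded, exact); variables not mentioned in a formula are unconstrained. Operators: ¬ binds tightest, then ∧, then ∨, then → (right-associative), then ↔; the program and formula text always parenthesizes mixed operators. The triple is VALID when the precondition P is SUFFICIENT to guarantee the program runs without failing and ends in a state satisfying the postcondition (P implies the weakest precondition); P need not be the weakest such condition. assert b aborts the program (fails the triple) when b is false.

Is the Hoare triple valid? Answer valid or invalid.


Working backward. After the program, the postcondition 3*y > y + lim + 2 must hold; in canonical form it is 2*y > lim + 2.
Before y := q + y - 6: 2*q + 2*y > lim + 14
Then branch requires 8*y > lim + 14; else branch requires (y ≥ -9 → 2*lim > q + 8) ∧ (2*y = -3 → lim + 2*y > 20) ∧ ((¬(2*y = -3)) → 2*q > 2*lim + 9).
Before the if: ((3*q ≥ 5 ∧ 3*y > q - 5) → 8*y > lim + 14) ∧ ((¬(3*q ≥ 5 ∧ 3*y > q - 5)) → ((y ≥ -9 → 2*lim > q + 8) ∧ (2*y = -3 → lim + 2*y > 20) ∧ ((¬(2*y = -3)) → 2*q > 2*lim + 9)))
Before skip: ((3*q ≥ 5 ∧ 3*y > q - 5) → 8*y > lim + 14) ∧ ((¬(3*q ≥ 5 ∧ 3*y > q - 5)) → ((y ≥ -9 → 2*lim > q + 8) ∧ (2*y = -3 → lim + 2*y > 20) ∧ ((¬(2*y = -3)) → 2*q > 2*lim + 9)))
The weakest precondition is ((3*q ≥ 5 ∧ 3*y > q - 5) → 8*y > lim + 14) ∧ ((¬(3*q ≥ 5 ∧ 3*y > q - 5)) → ((y ≥ -9 → 2*lim > q + 8) ∧ (2*y = -3 → lim + 2*y > 20) ∧ ((¬(2*y = -3)) → 2*q > 2*lim + 9))).
Check whether ((3*q ≥ 5 ∧ 3*y > q - 5) → 8*y > 11) ∧ ((¬(3*q ≥ 5 ∧ 3*y > q - 5)) → ((y ≥ -9 → q < -14) ∧ (2*y = -3 → 2*y > 23) ∧ ((¬(2*y = -3)) → 2*q > 3))) ∧ lim = -2 implies it.
Countermodel: at the initial state lim = -2, q = 2, y = -10, the precondition holds but the weakest precondition fails.
Answer: invalid


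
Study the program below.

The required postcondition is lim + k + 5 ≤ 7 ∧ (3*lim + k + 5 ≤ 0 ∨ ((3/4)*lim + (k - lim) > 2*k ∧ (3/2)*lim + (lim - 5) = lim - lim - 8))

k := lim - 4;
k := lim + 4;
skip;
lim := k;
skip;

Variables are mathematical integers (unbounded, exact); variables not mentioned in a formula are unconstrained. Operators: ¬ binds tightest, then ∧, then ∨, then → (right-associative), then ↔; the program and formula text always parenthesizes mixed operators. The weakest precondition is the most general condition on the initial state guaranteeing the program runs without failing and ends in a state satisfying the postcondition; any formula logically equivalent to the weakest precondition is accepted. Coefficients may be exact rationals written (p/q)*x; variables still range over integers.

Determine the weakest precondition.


Working backward. After the program, the postcondition lim + k + 5 ≤ 7 ∧ (3*lim + k + 5 ≤ 0 ∨ ((3/4)*lim + (k - lim) > 2*k ∧ (3/2)*lim + (lim - 5) = lim - lim - 8)) must hold; in canonical form it is k + lim ≤ 2 ∧ (k + 3*lim ≤ -5 ∨ (k + (1/4)*lim < 0 ∧ (5/2)*lim = -3)).
Before skip: k + lim ≤ 2 ∧ (k + 3*lim ≤ -5 ∨ (k + (1/4)*lim < 0 ∧ (5/2)*lim = -3))
Before lim := k: 2*k ≤ 2 ∧ (4*k ≤ -5 ∨ ((5/4)*k < 0 ∧ (5/2)*k = -3))
Before skip: 2*k ≤ 2 ∧ (4*k ≤ -5 ∨ ((5/4)*k < 0 ∧ (5/2)*k = -3))
Before k := lim + 4: 2*lim ≤ -6 ∧ (4*lim ≤ -21 ∨ ((5/4)*lim < -5 ∧ (5/2)*lim = -13))
Before k := lim - 4: 2*lim ≤ -6 ∧ (4*lim ≤ -21 ∨ ((5/4)*lim < -5 ∧ (5/2)*lim = -13))
Answer: WP = 2*lim ≤ -6 ∧ (4*lim ≤ -21 ∨ ((5/4)*lim < -5 ∧ (5/2)*lim = -13))


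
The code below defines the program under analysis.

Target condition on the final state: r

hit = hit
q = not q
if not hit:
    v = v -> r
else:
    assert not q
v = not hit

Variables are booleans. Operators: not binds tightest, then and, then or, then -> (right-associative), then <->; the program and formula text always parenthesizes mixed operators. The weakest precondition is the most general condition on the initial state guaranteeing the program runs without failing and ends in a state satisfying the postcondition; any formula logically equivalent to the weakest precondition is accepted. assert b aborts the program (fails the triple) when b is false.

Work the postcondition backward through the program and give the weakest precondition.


Working backward. After the program, r must hold.
Before v := not hit: r
Then branch requires r; else branch requires (not q) and r.
Before the if: ((not hit) -> r) and (hit -> ((not q) and r))
Before q := not q: ((not hit) -> r) and (hit -> (q and r))
Before hit := hit: ((not hit) -> r) and (hit -> (q and r))
Answer: WP = ((not hit) -> r) and (hit -> (q and r))


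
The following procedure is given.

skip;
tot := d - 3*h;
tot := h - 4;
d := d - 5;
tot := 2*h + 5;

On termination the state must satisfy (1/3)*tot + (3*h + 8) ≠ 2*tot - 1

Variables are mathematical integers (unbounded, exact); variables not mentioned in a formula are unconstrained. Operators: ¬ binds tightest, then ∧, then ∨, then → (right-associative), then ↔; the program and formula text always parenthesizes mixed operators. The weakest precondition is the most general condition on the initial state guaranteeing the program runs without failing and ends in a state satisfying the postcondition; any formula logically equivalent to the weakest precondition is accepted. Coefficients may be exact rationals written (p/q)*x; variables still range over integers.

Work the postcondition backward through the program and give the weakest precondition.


Working backward. After the program, the postcondition (1/3)*tot + (3*h + 8) ≠ 2*tot - 1 must hold; in canonical form it is 3*h ≠ (5/3)*tot - 9.
Before tot := 2*h + 5: (1/3)*h ≠ 2/3
Before d := d - 5: (1/3)*h ≠ 2/3
Before tot := h - 4: (1/3)*h ≠ 2/3
Before tot := d - 3*h: (1/3)*h ≠ 2/3
Before skip: (1/3)*h ≠ 2/3
Answer: WP = (1/3)*h ≠ 2/3


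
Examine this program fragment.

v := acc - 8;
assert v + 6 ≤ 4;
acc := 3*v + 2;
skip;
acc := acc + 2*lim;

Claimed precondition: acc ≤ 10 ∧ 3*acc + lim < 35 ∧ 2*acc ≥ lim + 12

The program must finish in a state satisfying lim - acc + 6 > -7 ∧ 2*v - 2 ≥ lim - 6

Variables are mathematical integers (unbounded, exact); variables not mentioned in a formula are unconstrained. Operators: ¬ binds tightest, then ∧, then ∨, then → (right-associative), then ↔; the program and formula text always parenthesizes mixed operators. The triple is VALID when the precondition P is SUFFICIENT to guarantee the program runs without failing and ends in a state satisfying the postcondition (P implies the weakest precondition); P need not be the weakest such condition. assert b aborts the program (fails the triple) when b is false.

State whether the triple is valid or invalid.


Working backward. After the program, the postcondition lim - acc + 6 > -7 ∧ 2*v - 2 ≥ lim - 6 must hold; in canonical form it is lim > acc - 13 ∧ 2*v ≥ lim - 4.
Before acc := acc + 2*lim: acc + lim < 13 ∧ 2*v ≥ lim - 4
Before skip: acc + lim < 13 ∧ 2*v ≥ lim - 4
Before acc := 3*v + 2: lim + 3*v < 11 ∧ 2*v ≥ lim - 4
Before assert v + 6 ≤ 4: v ≤ -2 ∧ lim + 3*v < 11 ∧ 2*v ≥ lim - 4
Before v := acc - 8: acc ≤ 6 ∧ 3*acc + lim < 35 ∧ 2*acc ≥ lim + 12
The weakest precondition is acc ≤ 6 ∧ 3*acc + lim < 35 ∧ 2*acc ≥ lim + 12.
Check whether acc ≤ 10 ∧ 3*acc + lim < 35 ∧ 2*acc ≥ lim + 12 implies it.
Countermodel: at the initial state acc = 7, lim = 0, the precondition holds but the weakest precondition fails.
Answer: invalid


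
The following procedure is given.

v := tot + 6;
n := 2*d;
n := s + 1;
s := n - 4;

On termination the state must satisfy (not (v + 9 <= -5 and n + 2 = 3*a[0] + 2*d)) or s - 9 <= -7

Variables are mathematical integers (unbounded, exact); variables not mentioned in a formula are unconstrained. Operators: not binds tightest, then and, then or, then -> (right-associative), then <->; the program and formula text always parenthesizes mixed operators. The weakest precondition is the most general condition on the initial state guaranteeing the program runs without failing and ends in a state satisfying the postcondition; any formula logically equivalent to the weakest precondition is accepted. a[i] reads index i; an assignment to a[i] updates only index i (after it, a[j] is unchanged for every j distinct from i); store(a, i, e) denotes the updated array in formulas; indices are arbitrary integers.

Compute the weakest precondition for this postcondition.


Working backward. After the program, the postcondition (not (v + 9 <= -5 and n + 2 = 3*a[0] + 2*d)) or s - 9 <= -7 must hold; in canonical form it is (not (v <= -14 and n = 3*a[0] + 2*d - 2)) or s <= 2.
Before s := n - 4: (not (v <= -14 and n = 3*a[0] + 2*d - 2)) or n <= 6
Before n := s + 1: (not (v <= -14 and s = 3*a[0] + 2*d - 3)) or s <= 5
Before n := 2*d: (not (v <= -14 and s = 3*a[0] + 2*d - 3)) or s <= 5
Before v := tot + 6: (not (tot <= -20 and s = 3*a[0] + 2*d - 3)) or s <= 5
Answer: WP = (not (tot <= -20 and s = 3*a[0] + 2*d - 3)) or s <= 5


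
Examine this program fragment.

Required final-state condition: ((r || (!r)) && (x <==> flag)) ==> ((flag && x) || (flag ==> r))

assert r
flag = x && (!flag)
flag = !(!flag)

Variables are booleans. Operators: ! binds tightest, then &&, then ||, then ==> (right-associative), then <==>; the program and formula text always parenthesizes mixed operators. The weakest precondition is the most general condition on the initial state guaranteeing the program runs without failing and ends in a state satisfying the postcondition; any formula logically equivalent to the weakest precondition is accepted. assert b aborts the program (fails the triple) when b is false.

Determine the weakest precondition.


Working backward. After the program, the postcondition ((r || (!r)) && (x <==> flag)) ==> ((flag && x) || (flag ==> r)) must hold; in canonical form it is (x <==> flag) ==> ((flag && x) || (flag ==> r)).
Before flag := !(!flag): (x <==> flag) ==> ((flag && x) || (flag ==> r))
Before flag := x && (!flag): (x <==> (x && (!flag))) ==> ((x && (!flag)) || ((x && (!flag)) ==> r))
Before assert r: r && ((x <==> (x && (!flag))) ==> ((x && (!flag)) || ((x && (!flag)) ==> r)))
Answer: WP = r && ((x <==> (x && (!flag))) ==> ((x && (!flag)) || ((x && (!flag)) ==> r)))


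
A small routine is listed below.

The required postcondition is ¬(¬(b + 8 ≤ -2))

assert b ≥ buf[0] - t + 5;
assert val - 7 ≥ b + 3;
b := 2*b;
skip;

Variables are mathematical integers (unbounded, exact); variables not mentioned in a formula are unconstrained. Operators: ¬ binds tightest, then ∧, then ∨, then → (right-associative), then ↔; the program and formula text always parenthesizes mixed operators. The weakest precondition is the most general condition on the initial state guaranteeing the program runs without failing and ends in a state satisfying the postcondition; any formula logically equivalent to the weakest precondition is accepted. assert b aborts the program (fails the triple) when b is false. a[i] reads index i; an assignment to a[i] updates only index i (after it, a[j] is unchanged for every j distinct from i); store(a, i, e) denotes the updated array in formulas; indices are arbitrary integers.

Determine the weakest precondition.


Working backward. After the program, the postcondition ¬(¬(b + 8 ≤ -2)) must hold; in canonical form it is b ≤ -10.
Before skip: b ≤ -10
Before b := 2*b: 2*b ≤ -10
Before assert val - 7 ≥ b + 3: val ≥ b + 10 ∧ 2*b ≤ -10
Before assert b ≥ buf[0] - t + 5: b + t ≥ buf[0] + 5 ∧ val ≥ b + 10 ∧ 2*b ≤ -10
Answer: WP = b + t ≥ buf[0] + 5 ∧ val ≥ b + 10 ∧ 2*b ≤ -10


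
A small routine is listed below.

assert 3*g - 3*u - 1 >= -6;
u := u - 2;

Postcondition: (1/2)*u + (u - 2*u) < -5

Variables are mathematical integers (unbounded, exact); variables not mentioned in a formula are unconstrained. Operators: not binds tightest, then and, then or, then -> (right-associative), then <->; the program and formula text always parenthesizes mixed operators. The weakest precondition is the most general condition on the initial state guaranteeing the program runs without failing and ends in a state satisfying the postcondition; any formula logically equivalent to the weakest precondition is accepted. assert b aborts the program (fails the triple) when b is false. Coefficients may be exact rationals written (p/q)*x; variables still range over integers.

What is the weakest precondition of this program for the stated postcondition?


Working backward. After the program, the postcondition (1/2)*u + (u - 2*u) < -5 must hold; in canonical form it is (1/2)*u > 5.
Before u := u - 2: (1/2)*u > 6
Before assert 3*g - 3*u - 1 >= -6: 3*g >= 3*u - 5 and (1/2)*u > 6
Answer: WP = 3*g >= 3*u - 5 and (1/2)*u > 6


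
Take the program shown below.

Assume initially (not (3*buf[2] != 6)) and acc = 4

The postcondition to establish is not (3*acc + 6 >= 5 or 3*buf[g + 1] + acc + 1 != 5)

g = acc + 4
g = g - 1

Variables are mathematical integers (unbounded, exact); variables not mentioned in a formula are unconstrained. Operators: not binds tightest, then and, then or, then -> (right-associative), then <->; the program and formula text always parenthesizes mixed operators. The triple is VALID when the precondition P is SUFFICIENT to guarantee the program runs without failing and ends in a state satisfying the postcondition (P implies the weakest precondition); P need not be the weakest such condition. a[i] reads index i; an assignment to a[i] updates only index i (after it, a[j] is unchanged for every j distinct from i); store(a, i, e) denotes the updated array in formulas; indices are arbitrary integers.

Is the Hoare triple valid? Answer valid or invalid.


Working backward. After the program, the postcondition not (3*acc + 6 >= 5 or 3*buf[g + 1] + acc + 1 != 5) must hold; in canonical form it is not (3*acc >= -1 or 3*buf[g + 1] + acc != 4).
Before g := g - 1: not (3*acc >= -1 or 3*buf[g] + acc != 4)
Before g := acc + 4: not (3*acc >= -1 or 3*buf[acc + 4] + acc != 4)
The weakest precondition is not (3*acc >= -1 or 3*buf[acc + 4] + acc != 4).
Check whether (not (3*buf[2] != 6)) and acc = 4 implies it.
Countermodel: at the initial state acc = 4, buf = {[2] = 2, [8] = 2, elsewhere 2}, the precondition holds but the weakest precondition fails.
Answer: invalid


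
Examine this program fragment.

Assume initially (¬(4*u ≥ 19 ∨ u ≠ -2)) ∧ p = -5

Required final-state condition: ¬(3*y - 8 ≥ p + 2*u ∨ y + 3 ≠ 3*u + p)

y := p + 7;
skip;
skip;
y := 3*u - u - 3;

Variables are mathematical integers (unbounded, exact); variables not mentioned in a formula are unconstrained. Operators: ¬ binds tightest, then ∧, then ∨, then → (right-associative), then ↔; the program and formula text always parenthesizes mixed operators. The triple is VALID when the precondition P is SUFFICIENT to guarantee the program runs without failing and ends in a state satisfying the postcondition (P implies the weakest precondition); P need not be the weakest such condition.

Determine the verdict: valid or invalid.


Working backward. After the program, the postcondition ¬(3*y - 8 ≥ p + 2*u ∨ y + 3 ≠ 3*u + p) must hold; in canonical form it is ¬(3*y ≥ p + 2*u + 8 ∨ y ≠ p + 3*u - 3).
Before y := 3*u - u - 3: ¬(4*u ≥ p + 17 ∨ p + u ≠ 0)
Before skip: ¬(4*u ≥ p + 17 ∨ p + u ≠ 0)
Before skip: ¬(4*u ≥ p + 17 ∨ p + u ≠ 0)
Before y := p + 7: ¬(4*u ≥ p + 17 ∨ p + u ≠ 0)
The weakest precondition is ¬(4*u ≥ p + 17 ∨ p + u ≠ 0).
Check whether (¬(4*u ≥ 19 ∨ u ≠ -2)) ∧ p = -5 implies it.
Countermodel: at the initial state p = -5, u = -2, the precondition holds but the weakest precondition fails.
Answer: invalid


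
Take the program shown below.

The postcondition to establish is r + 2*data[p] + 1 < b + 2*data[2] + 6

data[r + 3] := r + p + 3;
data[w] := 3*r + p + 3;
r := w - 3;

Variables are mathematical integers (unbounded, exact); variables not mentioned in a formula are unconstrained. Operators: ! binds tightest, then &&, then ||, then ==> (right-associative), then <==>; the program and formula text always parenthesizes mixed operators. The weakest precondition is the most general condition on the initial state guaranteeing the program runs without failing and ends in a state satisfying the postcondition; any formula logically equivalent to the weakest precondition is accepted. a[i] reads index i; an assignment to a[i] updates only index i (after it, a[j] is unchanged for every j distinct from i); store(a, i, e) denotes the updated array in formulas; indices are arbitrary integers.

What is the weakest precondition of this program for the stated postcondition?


Working backward. After the program, the postcondition r + 2*data[p] + 1 < b + 2*data[2] + 6 must hold; in canonical form it is 2*data[p] + r < 2*data[2] + b + 5.
Before r := w - 3: 2*data[p] + w < 2*data[2] + b + 8
Before data[w] := 3*r + p + 3: 2*store(data, w, p + 3*r + 3)[p] + w < 2*store(data, w, p + 3*r + 3)[2] + b + 8
Before data[r + 3] := r + p + 3: 2*store(store(data, r + 3, p + r + 3), w, p + 3*r + 3)[p] + w < 2*store(store(data, r + 3, p + r + 3), w, p + 3*r + 3)[2] + b + 8
Answer: WP = 2*store(store(data, r + 3, p + r + 3), w, p + 3*r + 3)[p] + w < 2*store(store(data, r + 3, p + r + 3), w, p + 3*r + 3)[2] + b + 8


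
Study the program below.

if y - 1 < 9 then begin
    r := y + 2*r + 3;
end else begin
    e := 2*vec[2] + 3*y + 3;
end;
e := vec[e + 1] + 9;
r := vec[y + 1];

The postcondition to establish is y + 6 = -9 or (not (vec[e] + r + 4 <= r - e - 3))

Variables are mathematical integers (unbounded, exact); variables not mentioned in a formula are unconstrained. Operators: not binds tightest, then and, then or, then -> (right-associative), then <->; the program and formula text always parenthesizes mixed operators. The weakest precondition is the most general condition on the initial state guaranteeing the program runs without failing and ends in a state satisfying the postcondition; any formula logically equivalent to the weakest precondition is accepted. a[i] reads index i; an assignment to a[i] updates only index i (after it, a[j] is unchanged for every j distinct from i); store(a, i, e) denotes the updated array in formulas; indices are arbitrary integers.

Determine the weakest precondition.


Working backward. After the program, the postcondition y + 6 = -9 or (not (vec[e] + r + 4 <= r - e - 3)) must hold; in canonical form it is y = -15 or (not (vec[e] + e <= -7)).
Before r := vec[y + 1]: y = -15 or (not (vec[e] + e <= -7))
Before e := vec[e + 1] + 9: y = -15 or (not (vec[vec[e + 1] + 9] + vec[e + 1] <= -16))
Then branch requires y = -15 or (not (vec[vec[e + 1] + 9] + vec[e + 1] <= -16)); else branch requires y = -15 or (not (vec[2*vec[2] + 3*y + 4] + vec[vec[2*vec[2] + 3*y + 4] + 9] <= -16)).
Before the if: (y < 10 -> (y = -15 or (not (vec[vec[e + 1] + 9] + vec[e + 1] <= -16)))) and ((not (y < 10)) -> (y = -15 or (not (vec[2*vec[2] + 3*y + 4] + vec[vec[2*vec[2] + 3*y + 4] + 9] <= -16))))
Answer: WP = (y < 10 -> (y = -15 or (not (vec[vec[e + 1] + 9] + vec[e + 1] <= -16)))) and ((not (y < 10)) -> (y = -15 or (not (vec[2*vec[2] + 3*y + 4] + vec[vec[2*vec[2] + 3*y + 4] + 9] <= -16))))


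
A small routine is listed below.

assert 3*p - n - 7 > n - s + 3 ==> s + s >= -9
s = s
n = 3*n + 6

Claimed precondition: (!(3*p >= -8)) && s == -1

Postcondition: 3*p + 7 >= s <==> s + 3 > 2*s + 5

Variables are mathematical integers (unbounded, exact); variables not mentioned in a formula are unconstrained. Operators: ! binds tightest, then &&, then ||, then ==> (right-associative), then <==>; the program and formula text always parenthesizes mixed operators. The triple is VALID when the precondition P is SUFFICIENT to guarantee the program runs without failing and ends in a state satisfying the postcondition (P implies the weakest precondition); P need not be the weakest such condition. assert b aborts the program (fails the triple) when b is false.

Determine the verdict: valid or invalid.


Working backward. After the program, the postcondition 3*p + 7 >= s <==> s + 3 > 2*s + 5 must hold; in canonical form it is 3*p >= s - 7 <==> s < -2.
Before n := 3*n + 6: 3*p >= s - 7 <==> s < -2
Before s := s: 3*p >= s - 7 <==> s < -2
Before assert 3*p - n - 7 > n - s + 3 ==> s + s >= -9: (3*p + s > 2*n + 10 ==> 2*s >= -9) && (3*p >= s - 7 <==> s < -2)
The weakest precondition is (3*p + s > 2*n + 10 ==> 2*s >= -9) && (3*p >= s - 7 <==> s < -2).
Check whether (!(3*p >= -8)) && s == -1 implies it.
Every state satisfying the precondition satisfies the weakest precondition: the implication holds.
Answer: valid


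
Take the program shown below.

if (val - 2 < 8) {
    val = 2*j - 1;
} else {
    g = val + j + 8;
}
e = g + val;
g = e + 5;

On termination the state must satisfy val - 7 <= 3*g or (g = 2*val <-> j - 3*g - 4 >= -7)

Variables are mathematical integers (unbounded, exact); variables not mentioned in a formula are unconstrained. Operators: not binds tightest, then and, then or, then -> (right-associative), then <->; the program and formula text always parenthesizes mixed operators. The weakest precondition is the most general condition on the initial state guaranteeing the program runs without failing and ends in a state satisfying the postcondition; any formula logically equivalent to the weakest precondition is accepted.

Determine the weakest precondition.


Working backward. After the program, the postcondition val - 7 <= 3*g or (g = 2*val <-> j - 3*g - 4 >= -7) must hold; in canonical form it is val <= 3*g + 7 or (g = 2*val <-> j >= 3*g - 3).
Before g := e + 5: val <= 3*e + 22 or (e = 2*val - 5 <-> j >= 3*e + 12)
Before e := g + val: 3*g + 2*val >= -22 or (g = val - 5 <-> j >= 3*g + 3*val + 12)
Then branch requires 3*g + 4*j >= -20 or (g = 2*j - 6 <-> 3*g + 5*j <= -9); else branch requires 3*j + 5*val >= -46 or (j = -13 <-> 2*j + 6*val <= -36).
Before the if: (val < 10 -> (3*g + 4*j >= -20 or (g = 2*j - 6 <-> 3*g + 5*j <= -9))) and ((not (val < 10)) -> (3*j + 5*val >= -46 or (j = -13 <-> 2*j + 6*val <= -36)))
Answer: WP = (val < 10 -> (3*g + 4*j >= -20 or (g = 2*j - 6 <-> 3*g + 5*j <= -9))) and ((not (val < 10)) -> (3*j + 5*val >= -46 or (j = -13 <-> 2*j + 6*val <= -36)))


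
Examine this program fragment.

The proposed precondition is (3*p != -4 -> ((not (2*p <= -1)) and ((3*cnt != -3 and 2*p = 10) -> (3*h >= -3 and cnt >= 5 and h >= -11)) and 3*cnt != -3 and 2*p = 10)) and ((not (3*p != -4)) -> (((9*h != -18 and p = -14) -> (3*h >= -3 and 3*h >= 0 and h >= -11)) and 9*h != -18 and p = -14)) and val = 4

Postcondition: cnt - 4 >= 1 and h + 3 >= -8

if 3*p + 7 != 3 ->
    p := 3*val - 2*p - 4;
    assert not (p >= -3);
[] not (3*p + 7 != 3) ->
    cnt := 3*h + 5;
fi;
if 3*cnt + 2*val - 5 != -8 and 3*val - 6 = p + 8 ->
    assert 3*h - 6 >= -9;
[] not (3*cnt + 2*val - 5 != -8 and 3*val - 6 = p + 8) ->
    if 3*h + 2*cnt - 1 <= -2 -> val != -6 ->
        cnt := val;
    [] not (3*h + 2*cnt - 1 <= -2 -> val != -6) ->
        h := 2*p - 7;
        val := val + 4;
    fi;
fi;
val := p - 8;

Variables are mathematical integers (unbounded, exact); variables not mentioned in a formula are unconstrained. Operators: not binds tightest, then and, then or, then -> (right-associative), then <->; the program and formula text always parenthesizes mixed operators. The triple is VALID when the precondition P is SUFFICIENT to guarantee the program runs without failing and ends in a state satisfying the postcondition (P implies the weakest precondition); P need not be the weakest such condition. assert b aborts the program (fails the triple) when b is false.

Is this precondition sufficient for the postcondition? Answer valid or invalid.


Working backward. After the program, the postcondition cnt - 4 >= 1 and h + 3 >= -8 must hold; in canonical form it is cnt >= 5 and h >= -11.
Before val := p - 8: cnt >= 5 and h >= -11
Then branch requires 3*h >= -3 and cnt >= 5 and h >= -11; else branch requires ((2*cnt + 3*h <= -1 -> val != -6) -> (val >= 5 and h >= -11)) and ((not (2*cnt + 3*h <= -1 -> val != -6)) -> (cnt >= 5 and 2*p >= -4)).
Before the if: ((3*cnt + 2*val != -3 and 3*val = p + 14) -> (3*h >= -3 and cnt >= 5 and h >= -11)) and ((not (3*cnt + 2*val != -3 and 3*val = p + 14)) -> (((2*cnt + 3*h <= -1 -> val != -6) -> (val >= 5 and h >= -11)) and ((not (2*cnt + 3*h <= -1 -> val != -6)) -> (cnt >= 5 and 2*p >= -4))))
Then branch requires (not (3*val >= 2*p + 1)) and ((3*cnt + 2*val != -3 and 2*p = 10) -> (3*h >= -3 and cnt >= 5 and h >= -11)) and ((not (3*cnt + 2*val != -3 and 2*p = 10)) -> (((2*cnt + 3*h <= -1 -> val != -6) -> (val >= 5 and h >= -11)) and ((not (2*cnt + 3*h <= -1 -> val != -6)) -> (cnt >= 5 and 6*val >= 4*p + 4)))); else branch requires ((9*h + 2*val != -18 and 3*val = p + 14) -> (3*h >= -3 and 3*h >= 0 and h >= -11)) and ((not (9*h + 2*val != -18 and 3*val = p + 14)) -> (((9*h <= -11 -> val != -6) -> (val >= 5 and h >= -11)) and ((not (9*h <= -11 -> val != -6)) -> (3*h >= 0 and 2*p >= -4)))).
Before the if: (3*p != -4 -> ((not (3*val >= 2*p + 1)) and ((3*cnt + 2*val != -3 and 2*p = 10) -> (3*h >= -3 and cnt >= 5 and h >= -11)) and ((not (3*cnt + 2*val != -3 and 2*p = 10)) -> (((2*cnt + 3*h <= -1 -> val != -6) -> (val >= 5 and h >= -11)) and ((not (2*cnt + 3*h <= -1 -> val != -6)) -> (cnt >= 5 and 6*val >= 4*p + 4)))))) and ((not (3*p != -4)) -> (((9*h + 2*val != -18 and 3*val = p + 14) -> (3*h >= -3 and 3*h >= 0 and h >= -11)) and ((not (9*h + 2*val != -18 and 3*val = p + 14)) -> (((9*h <= -11 -> val != -6) -> (val >= 5 and h >= -11)) and ((not (9*h <= -11 -> val != -6)) -> (3*h >= 0 and 2*p >= -4))))))
The weakest precondition is (3*p != -4 -> ((not (3*val >= 2*p + 1)) and ((3*cnt + 2*val != -3 and 2*p = 10) -> (3*h >= -3 and cnt >= 5 and h >= -11)) and ((not (3*cnt + 2*val != -3 and 2*p = 10)) -> (((2*cnt + 3*h <= -1 -> val != -6) -> (val >= 5 and h >= -11)) and ((not (2*cnt + 3*h <= -1 -> val != -6)) -> (cnt >= 5 and 6*val >= 4*p + 4)))))) and ((not (3*p != -4)) -> (((9*h + 2*val != -18 and 3*val = p + 14) -> (3*h >= -3 and 3*h >= 0 and h >= -11)) and ((not (9*h + 2*val != -18 and 3*val = p + 14)) -> (((9*h <= -11 -> val != -6) -> (val >= 5 and h >= -11)) and ((not (9*h <= -11 -> val != -6)) -> (3*h >= 0 and 2*p >= -4)))))).
Check whether (3*p != -4 -> ((not (2*p <= -1)) and ((3*cnt != -3 and 2*p = 10) -> (3*h >= -3 and cnt >= 5 and h >= -11)) and 3*cnt != -3 and 2*p = 10)) and ((not (3*p != -4)) -> (((9*h != -18 and p = -14) -> (3*h >= -3 and 3*h >= 0 and h >= -11)) and 9*h != -18 and p = -14)) and val = 4 implies it.
Countermodel: at the initial state cnt = 5, h = 0, p = 5, val = 4, the precondition holds but the weakest precondition fails.
Answer: invalid
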